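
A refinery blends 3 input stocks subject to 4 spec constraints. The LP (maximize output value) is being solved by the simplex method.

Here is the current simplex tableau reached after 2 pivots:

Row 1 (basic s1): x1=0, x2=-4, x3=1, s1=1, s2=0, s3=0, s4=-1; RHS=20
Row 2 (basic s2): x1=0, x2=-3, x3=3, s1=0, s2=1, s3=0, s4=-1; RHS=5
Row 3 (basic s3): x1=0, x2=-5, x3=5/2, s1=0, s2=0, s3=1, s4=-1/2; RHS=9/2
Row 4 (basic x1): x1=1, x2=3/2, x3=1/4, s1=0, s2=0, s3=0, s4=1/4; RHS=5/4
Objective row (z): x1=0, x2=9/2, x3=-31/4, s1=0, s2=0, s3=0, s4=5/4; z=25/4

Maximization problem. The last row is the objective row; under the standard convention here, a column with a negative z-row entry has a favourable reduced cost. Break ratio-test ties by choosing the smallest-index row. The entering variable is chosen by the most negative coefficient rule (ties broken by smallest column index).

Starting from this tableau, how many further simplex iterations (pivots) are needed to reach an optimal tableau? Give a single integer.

pivot: x3 in, s2 out → z = 115/6
pivot: x2 in, x1 out → z = 145/7
pivot: s4 in, s3 out → z = 375/17
No improving column remains; optimal.

3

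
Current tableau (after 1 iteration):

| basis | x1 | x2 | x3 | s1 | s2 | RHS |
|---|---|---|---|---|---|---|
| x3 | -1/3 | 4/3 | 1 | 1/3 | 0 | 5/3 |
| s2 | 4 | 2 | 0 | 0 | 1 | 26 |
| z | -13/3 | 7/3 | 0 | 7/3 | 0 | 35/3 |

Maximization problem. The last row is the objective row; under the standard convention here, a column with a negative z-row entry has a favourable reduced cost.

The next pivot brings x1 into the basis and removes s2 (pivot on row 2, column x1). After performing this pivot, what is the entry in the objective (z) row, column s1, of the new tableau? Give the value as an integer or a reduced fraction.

7/3

Pivot element is row 2, column x1: 4.
Normalize row 2: new (row 2, s1) = 0/4 = 0.
z-row ← z-row − (-13/3)·(new row 2): 7/3 − (-13/3)·0 = 7/3.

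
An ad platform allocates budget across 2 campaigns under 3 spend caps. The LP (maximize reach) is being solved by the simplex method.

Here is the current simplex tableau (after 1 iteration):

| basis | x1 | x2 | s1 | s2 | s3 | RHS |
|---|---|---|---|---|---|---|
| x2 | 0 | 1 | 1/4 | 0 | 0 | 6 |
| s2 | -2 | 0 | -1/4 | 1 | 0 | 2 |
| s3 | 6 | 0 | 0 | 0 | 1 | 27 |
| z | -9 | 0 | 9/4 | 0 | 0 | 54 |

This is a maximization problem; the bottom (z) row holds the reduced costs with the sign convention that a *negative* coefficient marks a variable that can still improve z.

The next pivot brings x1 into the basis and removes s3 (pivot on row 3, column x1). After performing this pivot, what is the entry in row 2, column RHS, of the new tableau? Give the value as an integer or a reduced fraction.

Pivot element is row 3, column x1: 6.
Normalize row 3: new (row 3, RHS) = 27/6 = 9/2.
row 2 ← row 2 − (-2)·(new row 3): 2 − (-2)·(9/2) = 11.

11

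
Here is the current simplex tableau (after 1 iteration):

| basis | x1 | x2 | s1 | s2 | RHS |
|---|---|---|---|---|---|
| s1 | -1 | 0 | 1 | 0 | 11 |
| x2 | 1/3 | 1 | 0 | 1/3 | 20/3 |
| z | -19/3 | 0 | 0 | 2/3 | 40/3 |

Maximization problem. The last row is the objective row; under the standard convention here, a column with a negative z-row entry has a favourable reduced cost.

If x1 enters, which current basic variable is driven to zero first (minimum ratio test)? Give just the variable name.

Ratios: row 1 (s1): entry -1 ≤ 0, skip; row 2 (x2): (20/3)/(1/3) = 20.
Minimum ratio 20 is in the x2 row, so x2 leaves.

x2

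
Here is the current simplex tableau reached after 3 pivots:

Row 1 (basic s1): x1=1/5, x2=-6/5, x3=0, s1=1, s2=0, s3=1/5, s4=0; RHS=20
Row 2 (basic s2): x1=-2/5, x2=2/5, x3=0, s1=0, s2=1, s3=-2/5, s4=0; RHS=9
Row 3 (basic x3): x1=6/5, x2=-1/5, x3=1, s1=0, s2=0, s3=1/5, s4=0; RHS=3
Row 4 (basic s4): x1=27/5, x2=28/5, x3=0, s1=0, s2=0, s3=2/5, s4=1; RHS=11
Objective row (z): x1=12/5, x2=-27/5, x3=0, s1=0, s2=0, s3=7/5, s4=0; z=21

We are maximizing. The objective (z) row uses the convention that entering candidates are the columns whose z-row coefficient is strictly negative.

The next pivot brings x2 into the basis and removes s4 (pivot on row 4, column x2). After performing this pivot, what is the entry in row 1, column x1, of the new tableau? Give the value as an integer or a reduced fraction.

Pivot element is row 4, column x2: 28/5.
Normalize row 4: new (row 4, x1) = (27/5)/(28/5) = 27/28.
row 1 ← row 1 − (-6/5)·(new row 4): 1/5 − (-6/5)·(27/28) = 19/14.

19/14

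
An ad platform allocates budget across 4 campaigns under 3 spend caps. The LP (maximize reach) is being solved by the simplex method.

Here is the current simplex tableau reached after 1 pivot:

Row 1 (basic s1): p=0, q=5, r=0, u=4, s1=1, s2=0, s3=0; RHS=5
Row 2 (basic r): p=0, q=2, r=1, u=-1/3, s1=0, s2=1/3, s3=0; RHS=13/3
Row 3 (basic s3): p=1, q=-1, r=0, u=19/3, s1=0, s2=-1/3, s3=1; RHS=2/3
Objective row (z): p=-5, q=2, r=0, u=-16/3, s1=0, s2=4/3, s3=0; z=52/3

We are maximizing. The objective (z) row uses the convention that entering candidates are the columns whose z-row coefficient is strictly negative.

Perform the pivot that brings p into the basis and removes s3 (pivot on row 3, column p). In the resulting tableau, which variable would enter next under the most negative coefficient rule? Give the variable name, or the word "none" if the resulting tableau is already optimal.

Pivot element 1. New z-row = old z-row − (-5)·(row 3/1).
Updated z-row coefficients: p: 0, q: -3, r: 0, u: 79/3, s1: 0, s2: -1/3, s3: 5.
The most negative is -3 in column q, so q would enter next.

q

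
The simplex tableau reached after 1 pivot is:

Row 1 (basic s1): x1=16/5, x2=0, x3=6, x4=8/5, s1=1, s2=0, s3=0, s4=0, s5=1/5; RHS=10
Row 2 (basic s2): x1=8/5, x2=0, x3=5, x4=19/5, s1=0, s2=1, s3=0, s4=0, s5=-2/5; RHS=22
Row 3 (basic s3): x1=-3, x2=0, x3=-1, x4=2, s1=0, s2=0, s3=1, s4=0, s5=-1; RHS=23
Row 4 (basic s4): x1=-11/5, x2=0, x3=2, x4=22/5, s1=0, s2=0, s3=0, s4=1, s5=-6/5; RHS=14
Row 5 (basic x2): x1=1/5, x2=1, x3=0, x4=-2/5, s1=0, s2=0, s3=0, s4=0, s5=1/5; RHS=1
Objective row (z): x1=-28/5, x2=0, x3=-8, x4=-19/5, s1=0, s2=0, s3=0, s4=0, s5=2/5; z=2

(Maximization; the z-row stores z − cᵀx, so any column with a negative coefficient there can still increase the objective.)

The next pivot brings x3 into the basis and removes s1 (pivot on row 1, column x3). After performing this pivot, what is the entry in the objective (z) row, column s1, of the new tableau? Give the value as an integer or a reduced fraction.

4/3

Pivot element is row 1, column x3: 6.
Normalize row 1: new (row 1, s1) = 1/6 = 1/6.
z-row ← z-row − (-8)·(new row 1): 0 − (-8)·(1/6) = 4/3.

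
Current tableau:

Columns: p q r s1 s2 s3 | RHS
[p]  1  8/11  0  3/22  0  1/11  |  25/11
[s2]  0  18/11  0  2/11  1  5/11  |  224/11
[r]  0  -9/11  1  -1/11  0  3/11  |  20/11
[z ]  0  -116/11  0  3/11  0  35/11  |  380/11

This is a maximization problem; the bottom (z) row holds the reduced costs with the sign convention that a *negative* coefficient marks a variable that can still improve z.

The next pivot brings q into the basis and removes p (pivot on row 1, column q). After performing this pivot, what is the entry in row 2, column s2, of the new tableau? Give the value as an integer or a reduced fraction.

Pivot element is row 1, column q: 8/11.
Normalize row 1: new (row 1, s2) = 0/(8/11) = 0.
row 2 ← row 2 − (18/11)·(new row 1): 1 − (18/11)·0 = 1.

1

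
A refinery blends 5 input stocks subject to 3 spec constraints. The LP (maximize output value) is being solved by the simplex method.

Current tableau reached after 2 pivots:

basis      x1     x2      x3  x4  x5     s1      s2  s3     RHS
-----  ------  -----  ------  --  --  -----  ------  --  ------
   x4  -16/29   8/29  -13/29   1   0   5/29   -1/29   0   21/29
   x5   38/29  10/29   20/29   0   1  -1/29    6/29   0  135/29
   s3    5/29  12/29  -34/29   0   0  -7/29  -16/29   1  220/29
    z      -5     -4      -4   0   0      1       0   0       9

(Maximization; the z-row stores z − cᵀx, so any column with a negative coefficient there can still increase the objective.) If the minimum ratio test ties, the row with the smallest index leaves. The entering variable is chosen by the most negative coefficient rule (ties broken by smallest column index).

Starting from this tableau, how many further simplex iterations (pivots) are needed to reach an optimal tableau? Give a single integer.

pivot: x1 in, x5 out → z = 1017/38
pivot: x2 in, x4 out → z = 351/8
pivot: x3 in, x1 out → z = 51
No improving column remains; optimal.

3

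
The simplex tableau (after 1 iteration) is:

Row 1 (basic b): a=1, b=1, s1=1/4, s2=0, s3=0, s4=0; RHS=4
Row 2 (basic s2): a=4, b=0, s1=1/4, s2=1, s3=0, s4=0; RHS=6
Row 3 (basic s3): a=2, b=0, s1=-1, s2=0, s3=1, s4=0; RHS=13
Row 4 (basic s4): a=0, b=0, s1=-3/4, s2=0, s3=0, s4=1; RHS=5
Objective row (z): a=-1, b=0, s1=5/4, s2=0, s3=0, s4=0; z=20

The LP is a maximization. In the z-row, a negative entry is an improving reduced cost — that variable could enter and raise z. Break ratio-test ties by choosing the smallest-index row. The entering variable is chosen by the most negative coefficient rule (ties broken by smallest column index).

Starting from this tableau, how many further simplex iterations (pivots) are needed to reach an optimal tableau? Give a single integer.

pivot: a in, s2 out → z = 43/2
No improving column remains; optimal.

1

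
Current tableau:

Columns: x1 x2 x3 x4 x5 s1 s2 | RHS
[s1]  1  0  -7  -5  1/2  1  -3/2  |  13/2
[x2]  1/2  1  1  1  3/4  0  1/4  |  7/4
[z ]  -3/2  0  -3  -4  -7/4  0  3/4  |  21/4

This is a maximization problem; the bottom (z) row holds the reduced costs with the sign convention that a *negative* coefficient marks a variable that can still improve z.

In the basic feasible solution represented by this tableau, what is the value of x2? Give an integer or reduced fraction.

7/4

x2 is basic (row 2); its value is the RHS of that row: 7/4.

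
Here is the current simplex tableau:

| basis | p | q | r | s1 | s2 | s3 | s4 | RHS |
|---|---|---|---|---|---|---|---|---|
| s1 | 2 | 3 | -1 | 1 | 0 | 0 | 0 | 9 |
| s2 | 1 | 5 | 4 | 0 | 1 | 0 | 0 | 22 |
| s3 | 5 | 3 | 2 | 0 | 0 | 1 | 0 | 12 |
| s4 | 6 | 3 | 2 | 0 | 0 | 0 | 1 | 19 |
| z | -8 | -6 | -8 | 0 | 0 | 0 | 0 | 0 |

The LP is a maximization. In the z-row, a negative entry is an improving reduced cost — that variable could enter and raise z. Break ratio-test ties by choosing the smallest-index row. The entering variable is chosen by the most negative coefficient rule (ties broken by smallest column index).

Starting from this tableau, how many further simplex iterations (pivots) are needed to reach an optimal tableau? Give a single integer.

pivot: p in, s3 out → z = 96/5
pivot: r in, s2 out → z = 136/3
No improving column remains; optimal.

2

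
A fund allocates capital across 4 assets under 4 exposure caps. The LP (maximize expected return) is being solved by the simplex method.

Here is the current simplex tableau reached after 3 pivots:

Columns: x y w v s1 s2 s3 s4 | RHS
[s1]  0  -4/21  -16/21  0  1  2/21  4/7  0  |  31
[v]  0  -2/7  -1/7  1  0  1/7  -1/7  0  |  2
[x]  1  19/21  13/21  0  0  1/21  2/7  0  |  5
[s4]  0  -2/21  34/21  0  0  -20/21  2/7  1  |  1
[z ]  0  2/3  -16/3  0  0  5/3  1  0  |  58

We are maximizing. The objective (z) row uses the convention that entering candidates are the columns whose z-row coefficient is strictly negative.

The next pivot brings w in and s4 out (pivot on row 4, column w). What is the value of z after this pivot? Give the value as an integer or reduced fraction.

1042/17

Minimum ratio for w: 1/(34/21) = 21/34.
z changes by −(z-row coeff of w)·ratio = −(-16/3)·(21/34) = 56/17.
New z = 58 + (56/17) = 1042/17.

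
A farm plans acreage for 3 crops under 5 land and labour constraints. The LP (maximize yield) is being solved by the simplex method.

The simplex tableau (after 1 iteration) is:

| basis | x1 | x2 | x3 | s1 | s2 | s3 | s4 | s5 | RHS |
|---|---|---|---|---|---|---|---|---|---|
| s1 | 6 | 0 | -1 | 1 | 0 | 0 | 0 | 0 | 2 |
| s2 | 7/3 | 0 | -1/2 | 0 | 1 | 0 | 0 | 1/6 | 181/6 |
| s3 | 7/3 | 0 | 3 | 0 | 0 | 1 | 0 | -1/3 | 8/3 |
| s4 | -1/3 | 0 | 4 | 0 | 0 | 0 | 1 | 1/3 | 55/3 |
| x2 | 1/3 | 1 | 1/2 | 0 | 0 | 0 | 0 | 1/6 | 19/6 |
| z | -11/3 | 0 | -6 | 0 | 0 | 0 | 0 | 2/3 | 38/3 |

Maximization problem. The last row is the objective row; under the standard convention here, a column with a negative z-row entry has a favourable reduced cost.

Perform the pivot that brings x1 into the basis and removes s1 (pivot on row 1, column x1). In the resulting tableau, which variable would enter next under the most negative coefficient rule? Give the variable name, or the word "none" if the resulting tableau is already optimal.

x3

Pivot element 6. New z-row = old z-row − (-11/3)·(row 1/6).
Updated z-row coefficients: x1: 0, x2: 0, x3: -119/18, s1: 11/18, s2: 0, s3: 0, s4: 0, s5: 2/3.
The most negative is -119/18 in column x3, so x3 would enter next.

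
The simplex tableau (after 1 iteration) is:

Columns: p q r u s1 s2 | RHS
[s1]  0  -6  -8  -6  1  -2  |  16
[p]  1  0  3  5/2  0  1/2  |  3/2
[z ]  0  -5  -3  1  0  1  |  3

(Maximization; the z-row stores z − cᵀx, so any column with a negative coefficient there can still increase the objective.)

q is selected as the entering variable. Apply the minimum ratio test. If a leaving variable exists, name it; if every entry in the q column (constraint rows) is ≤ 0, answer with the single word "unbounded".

unbounded

q-column entries: row 1: -6, row 2: 0. All ≤ 0, so q can increase without bound; the LP is unbounded in this direction.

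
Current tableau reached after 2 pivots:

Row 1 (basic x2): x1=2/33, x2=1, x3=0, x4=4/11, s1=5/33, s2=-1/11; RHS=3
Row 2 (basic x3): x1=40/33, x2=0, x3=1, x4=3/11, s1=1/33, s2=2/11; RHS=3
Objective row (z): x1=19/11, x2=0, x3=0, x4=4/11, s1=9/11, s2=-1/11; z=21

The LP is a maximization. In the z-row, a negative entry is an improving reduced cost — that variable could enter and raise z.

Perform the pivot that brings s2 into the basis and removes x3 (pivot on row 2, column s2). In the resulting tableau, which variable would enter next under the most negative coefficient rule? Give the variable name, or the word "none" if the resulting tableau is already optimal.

none

Pivot element 2/11. New z-row = old z-row − (-1/11)·(row 2/(2/11)).
Updated z-row coefficients: x1: 7/3, x2: 0, x3: 1/2, x4: 1/2, s1: 5/6, s2: 0.
No coefficient is strictly negative; the tableau after this pivot is optimal.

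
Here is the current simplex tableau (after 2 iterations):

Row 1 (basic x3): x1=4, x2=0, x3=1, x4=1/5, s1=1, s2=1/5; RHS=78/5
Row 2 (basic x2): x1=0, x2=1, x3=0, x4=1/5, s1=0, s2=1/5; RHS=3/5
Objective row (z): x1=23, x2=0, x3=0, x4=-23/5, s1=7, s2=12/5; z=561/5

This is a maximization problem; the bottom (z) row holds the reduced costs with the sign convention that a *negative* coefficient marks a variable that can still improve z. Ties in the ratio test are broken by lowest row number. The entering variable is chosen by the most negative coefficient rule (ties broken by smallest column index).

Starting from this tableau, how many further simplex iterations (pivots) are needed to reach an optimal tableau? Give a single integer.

pivot: x4 in, x2 out → z = 126
No improving column remains; optimal.

1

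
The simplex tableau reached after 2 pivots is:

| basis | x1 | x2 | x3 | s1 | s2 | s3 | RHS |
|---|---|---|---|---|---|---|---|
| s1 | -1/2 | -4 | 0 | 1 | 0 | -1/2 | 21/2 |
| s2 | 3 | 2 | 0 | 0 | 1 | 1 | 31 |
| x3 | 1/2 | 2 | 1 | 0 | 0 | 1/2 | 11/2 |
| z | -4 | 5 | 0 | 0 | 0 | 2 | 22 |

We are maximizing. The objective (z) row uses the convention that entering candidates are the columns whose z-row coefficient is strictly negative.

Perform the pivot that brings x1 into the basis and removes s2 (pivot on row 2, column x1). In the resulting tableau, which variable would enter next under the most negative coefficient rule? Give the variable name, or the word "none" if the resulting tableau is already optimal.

none

Pivot element 3. New z-row = old z-row − (-4)·(row 2/3).
Updated z-row coefficients: x1: 0, x2: 23/3, x3: 0, s1: 0, s2: 4/3, s3: 10/3.
No coefficient is strictly negative; the tableau after this pivot is optimal.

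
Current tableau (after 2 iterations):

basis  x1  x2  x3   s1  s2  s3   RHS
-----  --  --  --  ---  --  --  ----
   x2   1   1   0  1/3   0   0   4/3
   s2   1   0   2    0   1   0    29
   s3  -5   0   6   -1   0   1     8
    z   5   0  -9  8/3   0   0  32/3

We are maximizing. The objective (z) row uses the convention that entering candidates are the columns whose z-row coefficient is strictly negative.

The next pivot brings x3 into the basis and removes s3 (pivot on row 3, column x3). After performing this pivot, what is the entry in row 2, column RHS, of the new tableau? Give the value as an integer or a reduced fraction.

Pivot element is row 3, column x3: 6.
Normalize row 3: new (row 3, RHS) = 8/6 = 4/3.
row 2 ← row 2 − 2·(new row 3): 29 − 2·(4/3) = 79/3.

79/3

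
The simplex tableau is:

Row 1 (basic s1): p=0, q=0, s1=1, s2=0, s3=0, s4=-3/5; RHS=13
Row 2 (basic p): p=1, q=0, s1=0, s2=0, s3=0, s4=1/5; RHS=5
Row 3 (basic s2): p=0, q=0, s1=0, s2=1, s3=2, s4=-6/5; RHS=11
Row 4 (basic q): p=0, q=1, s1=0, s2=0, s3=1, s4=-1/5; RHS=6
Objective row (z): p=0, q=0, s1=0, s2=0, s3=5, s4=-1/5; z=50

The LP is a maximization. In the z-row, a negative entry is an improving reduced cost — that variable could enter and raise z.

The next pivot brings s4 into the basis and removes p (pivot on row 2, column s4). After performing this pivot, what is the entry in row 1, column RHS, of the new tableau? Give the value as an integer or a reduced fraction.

Pivot element is row 2, column s4: 1/5.
Normalize row 2: new (row 2, RHS) = 5/(1/5) = 25.
row 1 ← row 1 − (-3/5)·(new row 2): 13 − (-3/5)·25 = 28.

28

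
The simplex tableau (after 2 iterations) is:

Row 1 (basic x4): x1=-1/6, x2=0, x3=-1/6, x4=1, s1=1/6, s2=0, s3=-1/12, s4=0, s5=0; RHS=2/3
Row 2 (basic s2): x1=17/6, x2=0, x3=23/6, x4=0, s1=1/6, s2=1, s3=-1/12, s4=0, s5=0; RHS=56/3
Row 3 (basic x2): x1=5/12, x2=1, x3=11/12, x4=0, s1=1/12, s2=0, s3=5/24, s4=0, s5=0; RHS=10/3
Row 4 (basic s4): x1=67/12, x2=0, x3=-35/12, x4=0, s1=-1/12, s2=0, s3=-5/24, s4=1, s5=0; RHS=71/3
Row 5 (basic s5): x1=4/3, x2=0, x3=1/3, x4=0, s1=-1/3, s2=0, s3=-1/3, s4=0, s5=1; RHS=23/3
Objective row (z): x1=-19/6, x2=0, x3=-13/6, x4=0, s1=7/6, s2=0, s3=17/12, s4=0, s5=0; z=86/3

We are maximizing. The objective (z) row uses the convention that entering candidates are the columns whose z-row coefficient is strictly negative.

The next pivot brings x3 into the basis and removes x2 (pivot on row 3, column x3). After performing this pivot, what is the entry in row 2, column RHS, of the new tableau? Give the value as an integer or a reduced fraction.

52/11

Pivot element is row 3, column x3: 11/12.
Normalize row 3: new (row 3, RHS) = (10/3)/(11/12) = 40/11.
row 2 ← row 2 − (23/6)·(new row 3): 56/3 − (23/6)·(40/11) = 52/11.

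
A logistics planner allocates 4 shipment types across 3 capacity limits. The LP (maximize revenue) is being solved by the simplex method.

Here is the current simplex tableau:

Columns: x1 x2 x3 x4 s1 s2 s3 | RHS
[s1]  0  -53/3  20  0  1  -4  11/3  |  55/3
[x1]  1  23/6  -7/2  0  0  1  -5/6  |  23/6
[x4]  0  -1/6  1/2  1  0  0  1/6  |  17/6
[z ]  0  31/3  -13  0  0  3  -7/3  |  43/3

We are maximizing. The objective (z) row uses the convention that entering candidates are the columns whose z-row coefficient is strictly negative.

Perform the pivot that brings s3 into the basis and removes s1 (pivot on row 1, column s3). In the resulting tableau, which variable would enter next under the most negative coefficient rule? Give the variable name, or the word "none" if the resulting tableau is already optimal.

Pivot element 11/3. New z-row = old z-row − (-7/3)·(row 1/(11/3)).
Updated z-row coefficients: x1: 0, x2: -10/11, x3: -3/11, x4: 0, s1: 7/11, s2: 5/11, s3: 0.
The most negative is -10/11 in column x2, so x2 would enter next.

x2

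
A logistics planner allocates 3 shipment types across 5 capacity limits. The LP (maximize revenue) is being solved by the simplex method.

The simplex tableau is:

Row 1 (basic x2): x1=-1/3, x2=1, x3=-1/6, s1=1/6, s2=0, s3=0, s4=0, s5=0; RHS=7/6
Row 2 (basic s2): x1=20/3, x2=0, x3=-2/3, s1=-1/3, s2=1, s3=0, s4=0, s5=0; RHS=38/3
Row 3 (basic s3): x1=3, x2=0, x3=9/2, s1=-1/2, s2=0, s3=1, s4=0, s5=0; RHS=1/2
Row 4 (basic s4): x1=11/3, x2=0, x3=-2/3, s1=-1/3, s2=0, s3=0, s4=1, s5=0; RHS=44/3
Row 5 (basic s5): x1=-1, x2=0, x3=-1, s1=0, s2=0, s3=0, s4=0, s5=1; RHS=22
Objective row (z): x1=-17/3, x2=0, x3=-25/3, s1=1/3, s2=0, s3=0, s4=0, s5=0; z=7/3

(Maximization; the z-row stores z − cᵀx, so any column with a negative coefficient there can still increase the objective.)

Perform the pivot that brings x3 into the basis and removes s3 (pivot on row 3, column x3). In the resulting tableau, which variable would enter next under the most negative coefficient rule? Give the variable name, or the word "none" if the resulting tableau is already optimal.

Pivot element 9/2. New z-row = old z-row − (-25/3)·(row 3/(9/2)).
Updated z-row coefficients: x1: -1/9, x2: 0, x3: 0, s1: -16/27, s2: 0, s3: 50/27, s4: 0, s5: 0.
The most negative is -16/27 in column s1, so s1 would enter next.

s1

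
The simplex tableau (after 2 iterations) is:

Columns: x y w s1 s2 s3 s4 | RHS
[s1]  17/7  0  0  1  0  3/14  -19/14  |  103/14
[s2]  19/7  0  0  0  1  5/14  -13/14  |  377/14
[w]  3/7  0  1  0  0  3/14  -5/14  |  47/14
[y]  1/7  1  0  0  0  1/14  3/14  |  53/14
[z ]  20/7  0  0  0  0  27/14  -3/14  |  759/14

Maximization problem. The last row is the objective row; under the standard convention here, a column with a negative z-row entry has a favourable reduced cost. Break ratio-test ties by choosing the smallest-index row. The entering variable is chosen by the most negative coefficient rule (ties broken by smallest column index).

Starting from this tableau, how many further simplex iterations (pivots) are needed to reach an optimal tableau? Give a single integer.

1

pivot: s4 in, y out → z = 58
No improving column remains; optimal.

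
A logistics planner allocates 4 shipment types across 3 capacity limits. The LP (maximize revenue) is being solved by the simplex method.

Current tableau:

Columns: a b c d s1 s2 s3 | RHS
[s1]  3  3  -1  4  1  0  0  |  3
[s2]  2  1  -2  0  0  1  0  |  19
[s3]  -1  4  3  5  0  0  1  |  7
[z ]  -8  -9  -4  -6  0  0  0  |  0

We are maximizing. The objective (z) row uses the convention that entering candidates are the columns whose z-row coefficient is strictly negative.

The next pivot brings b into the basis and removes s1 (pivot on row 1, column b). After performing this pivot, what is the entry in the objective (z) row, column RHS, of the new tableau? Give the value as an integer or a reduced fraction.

9

Pivot element is row 1, column b: 3.
Normalize row 1: new (row 1, RHS) = 3/3 = 1.
z-row ← z-row − (-9)·(new row 1): 0 − (-9)·1 = 9.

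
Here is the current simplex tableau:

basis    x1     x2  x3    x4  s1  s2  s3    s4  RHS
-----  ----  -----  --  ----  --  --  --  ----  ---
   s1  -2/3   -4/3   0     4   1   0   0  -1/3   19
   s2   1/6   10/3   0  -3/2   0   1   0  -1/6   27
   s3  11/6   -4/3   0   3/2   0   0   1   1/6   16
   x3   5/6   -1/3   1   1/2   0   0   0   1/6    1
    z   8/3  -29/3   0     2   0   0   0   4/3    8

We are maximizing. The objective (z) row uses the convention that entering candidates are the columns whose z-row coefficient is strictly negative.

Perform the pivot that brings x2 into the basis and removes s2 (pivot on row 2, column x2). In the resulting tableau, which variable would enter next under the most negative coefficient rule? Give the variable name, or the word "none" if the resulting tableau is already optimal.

Pivot element 10/3. New z-row = old z-row − (-29/3)·(row 2/(10/3)).
Updated z-row coefficients: x1: 63/20, x2: 0, x3: 0, x4: -47/20, s1: 0, s2: 29/10, s3: 0, s4: 17/20.
The most negative is -47/20 in column x4, so x4 would enter next.

x4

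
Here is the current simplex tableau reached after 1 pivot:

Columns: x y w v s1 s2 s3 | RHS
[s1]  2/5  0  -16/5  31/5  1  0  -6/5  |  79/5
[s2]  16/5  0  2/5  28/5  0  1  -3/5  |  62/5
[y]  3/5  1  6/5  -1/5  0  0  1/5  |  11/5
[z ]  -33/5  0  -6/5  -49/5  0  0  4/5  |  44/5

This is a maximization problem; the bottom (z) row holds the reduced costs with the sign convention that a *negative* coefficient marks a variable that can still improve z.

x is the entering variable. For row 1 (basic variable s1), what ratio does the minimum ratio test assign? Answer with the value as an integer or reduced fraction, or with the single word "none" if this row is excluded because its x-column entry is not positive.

79/2

Ratio = RHS / (x entry) = (79/5) / (2/5) = 79/2.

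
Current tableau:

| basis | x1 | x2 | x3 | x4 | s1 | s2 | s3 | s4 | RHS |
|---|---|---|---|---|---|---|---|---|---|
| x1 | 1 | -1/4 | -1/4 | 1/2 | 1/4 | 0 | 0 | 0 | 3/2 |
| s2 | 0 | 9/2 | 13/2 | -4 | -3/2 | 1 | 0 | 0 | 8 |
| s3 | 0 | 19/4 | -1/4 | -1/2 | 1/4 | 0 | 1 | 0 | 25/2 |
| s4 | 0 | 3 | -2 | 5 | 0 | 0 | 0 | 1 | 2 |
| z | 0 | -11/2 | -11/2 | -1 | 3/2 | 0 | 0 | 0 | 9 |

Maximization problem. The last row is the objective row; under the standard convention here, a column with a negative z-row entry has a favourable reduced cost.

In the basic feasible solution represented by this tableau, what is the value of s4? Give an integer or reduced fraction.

2

s4 is basic (row 4); its value is the RHS of that row: 2.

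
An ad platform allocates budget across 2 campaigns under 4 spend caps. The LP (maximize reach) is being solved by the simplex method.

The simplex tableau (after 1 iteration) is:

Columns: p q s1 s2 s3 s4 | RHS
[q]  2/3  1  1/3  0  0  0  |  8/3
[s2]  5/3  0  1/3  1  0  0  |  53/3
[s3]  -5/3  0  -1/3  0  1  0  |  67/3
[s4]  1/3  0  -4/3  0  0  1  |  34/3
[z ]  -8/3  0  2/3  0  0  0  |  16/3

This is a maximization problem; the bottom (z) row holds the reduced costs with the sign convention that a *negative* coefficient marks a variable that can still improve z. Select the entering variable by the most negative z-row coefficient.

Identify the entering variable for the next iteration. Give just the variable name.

Objective-row coefficients: p: -8/3, q: 0, s1: 2/3, s2: 0, s3: 0, s4: 0.
The most negative is -8/3 in column p, so p enters.

p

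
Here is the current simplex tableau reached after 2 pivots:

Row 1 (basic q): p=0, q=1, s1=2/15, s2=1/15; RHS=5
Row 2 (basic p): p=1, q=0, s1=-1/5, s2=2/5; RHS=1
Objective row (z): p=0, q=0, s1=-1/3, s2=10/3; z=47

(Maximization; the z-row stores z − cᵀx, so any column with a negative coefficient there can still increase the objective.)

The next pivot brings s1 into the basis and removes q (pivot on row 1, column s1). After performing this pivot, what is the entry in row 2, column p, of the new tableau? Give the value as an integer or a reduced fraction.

1

Pivot element is row 1, column s1: 2/15.
Normalize row 1: new (row 1, p) = 0/(2/15) = 0.
row 2 ← row 2 − (-1/5)·(new row 1): 1 − (-1/5)·0 = 1.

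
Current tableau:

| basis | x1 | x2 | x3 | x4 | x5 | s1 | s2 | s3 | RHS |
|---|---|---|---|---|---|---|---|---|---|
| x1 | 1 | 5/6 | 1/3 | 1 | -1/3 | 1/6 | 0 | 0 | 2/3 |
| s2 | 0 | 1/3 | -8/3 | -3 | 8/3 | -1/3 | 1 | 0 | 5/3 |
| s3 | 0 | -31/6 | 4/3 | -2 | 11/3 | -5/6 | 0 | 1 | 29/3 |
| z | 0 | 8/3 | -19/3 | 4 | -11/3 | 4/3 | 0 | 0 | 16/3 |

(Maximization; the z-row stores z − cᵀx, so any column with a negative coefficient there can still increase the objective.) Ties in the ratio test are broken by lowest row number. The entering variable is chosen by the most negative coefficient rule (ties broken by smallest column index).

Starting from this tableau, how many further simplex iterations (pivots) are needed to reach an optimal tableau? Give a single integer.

2

pivot: x3 in, x1 out → z = 18
pivot: x5 in, s3 out → z = 32
No improving column remains; optimal.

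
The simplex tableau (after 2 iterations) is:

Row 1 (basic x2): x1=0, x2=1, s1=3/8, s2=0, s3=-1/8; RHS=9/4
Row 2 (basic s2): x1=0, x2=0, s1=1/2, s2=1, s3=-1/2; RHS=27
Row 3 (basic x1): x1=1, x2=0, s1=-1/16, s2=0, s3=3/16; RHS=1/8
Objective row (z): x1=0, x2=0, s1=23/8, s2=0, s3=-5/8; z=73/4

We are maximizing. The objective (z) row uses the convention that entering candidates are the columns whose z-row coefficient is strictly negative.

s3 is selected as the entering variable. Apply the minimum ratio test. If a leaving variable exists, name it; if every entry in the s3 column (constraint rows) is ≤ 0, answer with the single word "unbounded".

Ratios: row 1 (x2): entry -1/8 ≤ 0, skip; row 2 (s2): entry -1/2 ≤ 0, skip; row 3 (x1): (1/8)/(3/16) = 2/3.
Minimum ratio is in the x1 row, so x1 leaves.

x1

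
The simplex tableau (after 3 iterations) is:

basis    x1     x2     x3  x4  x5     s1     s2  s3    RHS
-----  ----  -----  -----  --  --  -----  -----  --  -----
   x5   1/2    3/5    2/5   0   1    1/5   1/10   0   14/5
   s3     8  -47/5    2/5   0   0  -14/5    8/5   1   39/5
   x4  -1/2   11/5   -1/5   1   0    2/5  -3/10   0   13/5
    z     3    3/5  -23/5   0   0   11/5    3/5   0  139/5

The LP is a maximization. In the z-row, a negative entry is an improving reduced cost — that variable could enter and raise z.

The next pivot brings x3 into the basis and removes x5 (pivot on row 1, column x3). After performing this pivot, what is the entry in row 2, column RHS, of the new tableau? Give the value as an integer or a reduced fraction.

5

Pivot element is row 1, column x3: 2/5.
Normalize row 1: new (row 1, RHS) = (14/5)/(2/5) = 7.
row 2 ← row 2 − (2/5)·(new row 1): 39/5 − (2/5)·7 = 5.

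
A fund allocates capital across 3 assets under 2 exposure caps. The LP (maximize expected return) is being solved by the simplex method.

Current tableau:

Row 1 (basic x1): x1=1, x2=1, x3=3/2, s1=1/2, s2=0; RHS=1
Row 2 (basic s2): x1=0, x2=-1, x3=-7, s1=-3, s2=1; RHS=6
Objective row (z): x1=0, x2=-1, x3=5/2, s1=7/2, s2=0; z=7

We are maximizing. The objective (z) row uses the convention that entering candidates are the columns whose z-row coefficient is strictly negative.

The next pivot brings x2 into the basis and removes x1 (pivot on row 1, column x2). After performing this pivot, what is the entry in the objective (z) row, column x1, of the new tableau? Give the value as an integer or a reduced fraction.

Pivot element is row 1, column x2: 1.
Normalize row 1: new (row 1, x1) = 1/1 = 1.
z-row ← z-row − (-1)·(new row 1): 0 − (-1)·1 = 1.

1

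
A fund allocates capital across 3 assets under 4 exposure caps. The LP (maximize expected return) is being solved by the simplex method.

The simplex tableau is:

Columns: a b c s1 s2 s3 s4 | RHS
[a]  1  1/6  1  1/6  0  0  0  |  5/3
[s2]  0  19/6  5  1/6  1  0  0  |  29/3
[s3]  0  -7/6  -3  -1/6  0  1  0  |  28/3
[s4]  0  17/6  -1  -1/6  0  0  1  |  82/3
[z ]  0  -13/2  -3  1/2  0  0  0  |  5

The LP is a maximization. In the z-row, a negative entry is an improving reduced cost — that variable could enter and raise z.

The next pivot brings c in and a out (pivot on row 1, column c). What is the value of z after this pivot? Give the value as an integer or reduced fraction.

10

Minimum ratio for c: (5/3)/1 = 5/3.
z changes by −(z-row coeff of c)·ratio = −(-3)·(5/3) = 5.
New z = 5 + 5 = 10.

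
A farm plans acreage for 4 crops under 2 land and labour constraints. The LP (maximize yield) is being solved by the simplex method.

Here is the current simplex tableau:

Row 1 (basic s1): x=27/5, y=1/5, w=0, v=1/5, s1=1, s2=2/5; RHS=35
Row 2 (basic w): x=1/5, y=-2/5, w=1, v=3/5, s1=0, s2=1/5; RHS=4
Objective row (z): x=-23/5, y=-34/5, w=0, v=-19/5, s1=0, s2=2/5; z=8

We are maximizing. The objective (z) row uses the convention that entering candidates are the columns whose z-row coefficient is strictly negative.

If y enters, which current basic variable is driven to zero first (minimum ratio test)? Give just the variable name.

s1

Ratios: row 1 (s1): 35/(1/5) = 175; row 2 (w): entry -2/5 ≤ 0, skip.
Minimum ratio 175 is in the s1 row, so s1 leaves.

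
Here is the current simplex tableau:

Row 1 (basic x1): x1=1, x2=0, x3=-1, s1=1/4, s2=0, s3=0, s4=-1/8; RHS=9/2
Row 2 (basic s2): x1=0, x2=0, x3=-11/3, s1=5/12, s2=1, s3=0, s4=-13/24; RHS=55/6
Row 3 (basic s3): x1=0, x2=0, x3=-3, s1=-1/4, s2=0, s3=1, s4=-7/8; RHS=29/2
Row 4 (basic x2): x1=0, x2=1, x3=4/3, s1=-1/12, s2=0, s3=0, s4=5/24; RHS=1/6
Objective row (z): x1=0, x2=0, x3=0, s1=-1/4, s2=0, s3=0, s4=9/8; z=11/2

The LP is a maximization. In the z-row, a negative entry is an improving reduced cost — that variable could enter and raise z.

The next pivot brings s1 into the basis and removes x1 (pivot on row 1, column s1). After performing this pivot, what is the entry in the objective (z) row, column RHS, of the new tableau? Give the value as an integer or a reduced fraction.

Pivot element is row 1, column s1: 1/4.
Normalize row 1: new (row 1, RHS) = (9/2)/(1/4) = 18.
z-row ← z-row − (-1/4)·(new row 1): 11/2 − (-1/4)·18 = 10.

10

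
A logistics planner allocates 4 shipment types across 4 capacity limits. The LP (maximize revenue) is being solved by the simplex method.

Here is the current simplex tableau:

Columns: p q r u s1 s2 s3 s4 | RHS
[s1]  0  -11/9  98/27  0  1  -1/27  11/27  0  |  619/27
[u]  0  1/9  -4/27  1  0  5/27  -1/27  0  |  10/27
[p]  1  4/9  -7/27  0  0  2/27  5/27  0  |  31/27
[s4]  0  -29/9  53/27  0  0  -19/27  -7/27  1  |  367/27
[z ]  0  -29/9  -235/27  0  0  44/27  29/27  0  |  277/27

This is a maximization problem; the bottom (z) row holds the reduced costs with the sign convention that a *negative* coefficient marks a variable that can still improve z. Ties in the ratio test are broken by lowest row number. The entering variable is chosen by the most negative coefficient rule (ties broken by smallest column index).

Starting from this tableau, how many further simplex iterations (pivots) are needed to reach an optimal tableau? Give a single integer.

pivot: r in, s1 out → z = 6393/98
pivot: q in, p out → z = 3963/35
No improving column remains; optimal.

2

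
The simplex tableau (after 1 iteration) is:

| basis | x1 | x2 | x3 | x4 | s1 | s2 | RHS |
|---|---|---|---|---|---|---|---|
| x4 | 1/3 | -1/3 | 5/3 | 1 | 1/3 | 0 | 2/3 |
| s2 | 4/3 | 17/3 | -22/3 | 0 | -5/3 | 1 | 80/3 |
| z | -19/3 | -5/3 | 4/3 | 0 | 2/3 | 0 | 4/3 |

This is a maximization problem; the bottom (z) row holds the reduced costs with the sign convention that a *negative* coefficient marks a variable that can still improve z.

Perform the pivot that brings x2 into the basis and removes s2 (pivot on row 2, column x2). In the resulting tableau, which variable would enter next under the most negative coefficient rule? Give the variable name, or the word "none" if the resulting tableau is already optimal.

x1

Pivot element 17/3. New z-row = old z-row − (-5/3)·(row 2/(17/3)).
Updated z-row coefficients: x1: -101/17, x2: 0, x3: -14/17, x4: 0, s1: 3/17, s2: 5/17.
The most negative is -101/17 in column x1, so x1 would enter next.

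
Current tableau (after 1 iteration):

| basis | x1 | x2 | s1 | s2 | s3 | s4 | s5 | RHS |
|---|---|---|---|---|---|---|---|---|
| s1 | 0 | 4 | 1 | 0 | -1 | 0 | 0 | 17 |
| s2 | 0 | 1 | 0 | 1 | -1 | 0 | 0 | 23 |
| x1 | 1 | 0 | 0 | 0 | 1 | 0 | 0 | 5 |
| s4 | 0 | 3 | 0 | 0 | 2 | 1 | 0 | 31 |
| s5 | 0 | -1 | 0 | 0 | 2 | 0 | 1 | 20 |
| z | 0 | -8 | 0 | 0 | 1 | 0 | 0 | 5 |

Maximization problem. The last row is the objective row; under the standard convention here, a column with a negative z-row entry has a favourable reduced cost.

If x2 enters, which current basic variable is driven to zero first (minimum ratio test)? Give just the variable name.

Ratios: row 1 (s1): 17/4 = 17/4; row 2 (s2): 23/1 = 23; row 3 (x1): entry 0 ≤ 0, skip; row 4 (s4): 31/3 = 31/3; row 5 (s5): entry -1 ≤ 0, skip.
Minimum ratio 17/4 is in the s1 row, so s1 leaves.

s1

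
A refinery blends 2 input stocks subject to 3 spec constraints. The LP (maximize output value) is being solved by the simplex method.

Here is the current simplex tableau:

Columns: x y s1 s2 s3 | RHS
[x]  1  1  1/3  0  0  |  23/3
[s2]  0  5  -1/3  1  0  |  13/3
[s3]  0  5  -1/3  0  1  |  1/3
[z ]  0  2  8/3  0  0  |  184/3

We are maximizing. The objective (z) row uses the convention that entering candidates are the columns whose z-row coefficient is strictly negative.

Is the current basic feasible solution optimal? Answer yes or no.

yes

No objective-row coefficient is strictly negative, so no entering variable exists; the tableau is optimal.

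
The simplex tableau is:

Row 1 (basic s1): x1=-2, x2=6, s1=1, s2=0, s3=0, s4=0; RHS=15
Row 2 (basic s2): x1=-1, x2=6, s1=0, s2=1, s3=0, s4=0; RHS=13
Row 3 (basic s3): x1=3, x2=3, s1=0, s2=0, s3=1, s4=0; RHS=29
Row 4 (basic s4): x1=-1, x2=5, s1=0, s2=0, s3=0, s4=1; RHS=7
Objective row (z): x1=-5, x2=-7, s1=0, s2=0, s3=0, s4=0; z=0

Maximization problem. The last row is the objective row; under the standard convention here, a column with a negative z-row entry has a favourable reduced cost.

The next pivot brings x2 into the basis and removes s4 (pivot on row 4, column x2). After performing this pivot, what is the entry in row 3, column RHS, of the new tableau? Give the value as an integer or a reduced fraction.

Pivot element is row 4, column x2: 5.
Normalize row 4: new (row 4, RHS) = 7/5 = 7/5.
row 3 ← row 3 − 3·(new row 4): 29 − 3·(7/5) = 124/5.

124/5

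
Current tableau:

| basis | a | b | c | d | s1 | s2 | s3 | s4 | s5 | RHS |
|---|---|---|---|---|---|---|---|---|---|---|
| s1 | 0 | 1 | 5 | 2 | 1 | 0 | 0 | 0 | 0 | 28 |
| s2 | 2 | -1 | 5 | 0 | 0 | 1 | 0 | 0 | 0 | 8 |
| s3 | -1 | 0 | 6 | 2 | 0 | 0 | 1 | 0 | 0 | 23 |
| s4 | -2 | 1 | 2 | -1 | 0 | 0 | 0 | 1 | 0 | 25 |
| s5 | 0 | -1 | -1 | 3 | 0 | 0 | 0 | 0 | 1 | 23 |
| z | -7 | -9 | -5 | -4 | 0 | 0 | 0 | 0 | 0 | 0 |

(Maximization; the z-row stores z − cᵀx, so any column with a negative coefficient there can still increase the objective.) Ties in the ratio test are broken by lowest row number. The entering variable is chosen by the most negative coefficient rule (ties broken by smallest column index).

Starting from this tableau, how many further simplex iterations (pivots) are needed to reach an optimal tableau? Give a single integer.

3

pivot: b in, s4 out → z = 225
pivot: a in, s1 out → z = 525/2
pivot: s4 in, s2 out → z = 378
No improving column remains; optimal.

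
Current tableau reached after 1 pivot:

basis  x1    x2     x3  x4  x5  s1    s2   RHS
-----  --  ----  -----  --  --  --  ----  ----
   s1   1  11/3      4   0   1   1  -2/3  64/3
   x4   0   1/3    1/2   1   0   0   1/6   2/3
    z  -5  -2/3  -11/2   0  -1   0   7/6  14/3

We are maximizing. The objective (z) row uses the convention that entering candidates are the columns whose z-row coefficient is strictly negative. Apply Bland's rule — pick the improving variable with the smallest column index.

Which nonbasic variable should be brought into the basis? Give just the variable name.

Objective-row coefficients: x1: -5, x2: -2/3, x3: -11/2, x4: 0, x5: -1, s1: 0, s2: 7/6.
Improving columns: x1, x2, x3, x5. Bland's rule picks the smallest column index → x1.

x1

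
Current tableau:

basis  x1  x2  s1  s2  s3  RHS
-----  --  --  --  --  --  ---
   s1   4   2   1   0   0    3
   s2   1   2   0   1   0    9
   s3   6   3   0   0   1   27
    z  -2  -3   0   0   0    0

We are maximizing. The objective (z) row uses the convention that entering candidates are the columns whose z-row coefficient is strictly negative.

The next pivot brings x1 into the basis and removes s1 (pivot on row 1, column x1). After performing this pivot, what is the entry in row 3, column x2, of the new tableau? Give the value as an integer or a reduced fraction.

0

Pivot element is row 1, column x1: 4.
Normalize row 1: new (row 1, x2) = 2/4 = 1/2.
row 3 ← row 3 − 6·(new row 1): 3 − 6·(1/2) = 0.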